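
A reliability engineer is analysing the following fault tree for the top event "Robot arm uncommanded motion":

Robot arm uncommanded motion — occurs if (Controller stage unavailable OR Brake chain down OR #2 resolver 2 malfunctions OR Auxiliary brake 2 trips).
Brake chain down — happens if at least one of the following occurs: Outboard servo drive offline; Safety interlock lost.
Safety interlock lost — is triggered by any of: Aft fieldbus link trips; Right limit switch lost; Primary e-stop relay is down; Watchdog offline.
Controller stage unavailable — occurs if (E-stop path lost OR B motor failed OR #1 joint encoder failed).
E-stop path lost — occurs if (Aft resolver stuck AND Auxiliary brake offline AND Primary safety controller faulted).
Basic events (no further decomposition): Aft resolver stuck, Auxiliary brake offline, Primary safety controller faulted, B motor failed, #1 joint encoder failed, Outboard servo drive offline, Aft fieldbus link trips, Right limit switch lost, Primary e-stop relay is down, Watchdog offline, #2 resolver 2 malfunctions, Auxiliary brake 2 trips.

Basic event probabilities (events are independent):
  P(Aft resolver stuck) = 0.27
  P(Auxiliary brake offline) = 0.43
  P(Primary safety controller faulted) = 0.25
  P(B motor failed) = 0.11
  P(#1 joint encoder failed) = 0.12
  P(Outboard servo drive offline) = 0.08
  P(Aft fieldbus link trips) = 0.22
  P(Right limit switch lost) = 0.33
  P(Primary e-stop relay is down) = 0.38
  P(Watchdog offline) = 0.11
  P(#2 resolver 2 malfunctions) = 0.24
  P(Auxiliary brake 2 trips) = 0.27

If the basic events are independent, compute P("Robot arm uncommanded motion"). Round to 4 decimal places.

P(E-stop path lost) [AND] = 0.27 × 0.43 × 0.25 = 0.029025
P(Controller stage unavailable) [OR] = 1 − (1−0.029025) × (1−0.11) × (1−0.12) = 0.239532
P(Safety interlock lost) [OR] = 1 − (1−0.22) × (1−0.33) × (1−0.38) × (1−0.11) = 0.711629
P(Brake chain down) [OR] = 1 − (1−0.08) × (1−0.711629) = 0.734699
P(Robot arm uncommanded motion) [OR] = 1 − (1−0.239532) × (1−0.734699) × (1−0.24) × (1−0.27) = 0.888067
Rounded to 4 decimal places: P(Robot arm uncommanded motion) ≈ 0.8881.

0.8881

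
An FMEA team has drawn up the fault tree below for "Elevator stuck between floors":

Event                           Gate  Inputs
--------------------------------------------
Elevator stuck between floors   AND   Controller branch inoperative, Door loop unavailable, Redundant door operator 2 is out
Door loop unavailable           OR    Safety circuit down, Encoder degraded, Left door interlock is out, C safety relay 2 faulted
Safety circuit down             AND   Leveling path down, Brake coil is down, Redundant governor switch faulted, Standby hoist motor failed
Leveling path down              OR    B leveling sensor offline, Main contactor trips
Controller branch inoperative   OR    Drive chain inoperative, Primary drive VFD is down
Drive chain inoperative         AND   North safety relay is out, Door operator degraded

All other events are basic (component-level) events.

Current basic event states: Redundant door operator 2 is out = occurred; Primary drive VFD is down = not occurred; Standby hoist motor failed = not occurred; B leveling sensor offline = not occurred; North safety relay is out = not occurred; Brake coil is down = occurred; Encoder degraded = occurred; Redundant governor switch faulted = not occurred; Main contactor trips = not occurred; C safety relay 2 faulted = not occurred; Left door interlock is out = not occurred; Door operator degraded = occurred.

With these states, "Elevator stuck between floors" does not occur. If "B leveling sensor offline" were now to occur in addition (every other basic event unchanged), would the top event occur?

No

Counterfactual: set "B leveling sensor offline" to occurred.
Drive chain inoperative [AND]: North safety relay is out=not, Door operator degraded=occurs → not all inputs occur → does not occur.
Controller branch inoperative [OR]: Drive chain inoperative=not, Primary drive VFD is down=not → no input occurs → does not occur.
Leveling path down [OR]: B leveling sensor offline=occurs, Main contactor trips=not → at least one input occurs → occurs.
Safety circuit down [AND]: Leveling path down=occurs, Brake coil is down=occurs, Redundant governor switch faulted=not, Standby hoist motor failed=not → not all inputs occur → does not occur.
Door loop unavailable [OR]: Safety circuit down=not, Encoder degraded=occurs, Left door interlock is out=not, C safety relay 2 faulted=not → at least one input occurs → occurs.
Elevator stuck between floors [AND]: Controller branch inoperative=not, Door loop unavailable=occurs, Redundant door operator 2 is out=occurs → not all inputs occur → does not occur.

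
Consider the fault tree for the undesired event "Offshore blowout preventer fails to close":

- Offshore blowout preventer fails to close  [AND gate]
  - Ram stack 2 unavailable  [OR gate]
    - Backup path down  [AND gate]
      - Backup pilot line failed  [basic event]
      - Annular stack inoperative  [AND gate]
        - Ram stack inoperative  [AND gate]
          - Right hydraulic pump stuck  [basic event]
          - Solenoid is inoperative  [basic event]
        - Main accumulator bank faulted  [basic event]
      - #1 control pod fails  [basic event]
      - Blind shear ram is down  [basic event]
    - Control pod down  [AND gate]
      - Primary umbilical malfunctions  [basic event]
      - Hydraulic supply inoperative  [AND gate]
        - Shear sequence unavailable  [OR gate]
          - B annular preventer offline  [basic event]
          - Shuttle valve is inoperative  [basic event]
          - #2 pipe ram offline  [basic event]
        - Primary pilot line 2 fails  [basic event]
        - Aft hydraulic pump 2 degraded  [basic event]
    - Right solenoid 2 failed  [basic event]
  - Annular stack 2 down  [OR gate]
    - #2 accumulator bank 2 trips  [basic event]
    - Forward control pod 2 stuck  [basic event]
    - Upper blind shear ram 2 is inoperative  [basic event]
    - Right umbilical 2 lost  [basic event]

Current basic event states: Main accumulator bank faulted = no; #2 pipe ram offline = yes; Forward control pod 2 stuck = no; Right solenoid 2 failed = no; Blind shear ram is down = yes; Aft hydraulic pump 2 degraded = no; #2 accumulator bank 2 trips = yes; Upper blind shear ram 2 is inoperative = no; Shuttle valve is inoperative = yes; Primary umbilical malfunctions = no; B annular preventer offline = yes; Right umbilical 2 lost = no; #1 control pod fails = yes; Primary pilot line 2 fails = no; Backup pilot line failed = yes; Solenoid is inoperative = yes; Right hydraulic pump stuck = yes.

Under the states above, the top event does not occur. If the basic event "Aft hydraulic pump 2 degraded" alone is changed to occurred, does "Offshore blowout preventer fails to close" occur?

Counterfactual: set "Aft hydraulic pump 2 degraded" to occurred.
Ram stack inoperative [AND]: Right hydraulic pump stuck=occurs, Solenoid is inoperative=occurs → all inputs occur → occurs.
Annular stack inoperative [AND]: Ram stack inoperative=occurs, Main accumulator bank faulted=not → not all inputs occur → does not occur.
Backup path down [AND]: Backup pilot line failed=occurs, Annular stack inoperative=not, #1 control pod fails=occurs, Blind shear ram is down=occurs → not all inputs occur → does not occur.
Shear sequence unavailable [OR]: B annular preventer offline=occurs, Shuttle valve is inoperative=occurs, #2 pipe ram offline=occurs → at least one input occurs → occurs.
Hydraulic supply inoperative [AND]: Shear sequence unavailable=occurs, Primary pilot line 2 fails=not, Aft hydraulic pump 2 degraded=occurs → not all inputs occur → does not occur.
Control pod down [AND]: Primary umbilical malfunctions=not, Hydraulic supply inoperative=not → not all inputs occur → does not occur.
Ram stack 2 unavailable [OR]: Backup path down=not, Control pod down=not, Right solenoid 2 failed=not → no input occurs → does not occur.
Annular stack 2 down [OR]: #2 accumulator bank 2 trips=occurs, Forward control pod 2 stuck=not, Upper blind shear ram 2 is inoperative=not, Right umbilical 2 lost=not → at least one input occurs → occurs.
Offshore blowout preventer fails to close [AND]: Ram stack 2 unavailable=not, Annular stack 2 down=occurs → not all inputs occur → does not occur.

No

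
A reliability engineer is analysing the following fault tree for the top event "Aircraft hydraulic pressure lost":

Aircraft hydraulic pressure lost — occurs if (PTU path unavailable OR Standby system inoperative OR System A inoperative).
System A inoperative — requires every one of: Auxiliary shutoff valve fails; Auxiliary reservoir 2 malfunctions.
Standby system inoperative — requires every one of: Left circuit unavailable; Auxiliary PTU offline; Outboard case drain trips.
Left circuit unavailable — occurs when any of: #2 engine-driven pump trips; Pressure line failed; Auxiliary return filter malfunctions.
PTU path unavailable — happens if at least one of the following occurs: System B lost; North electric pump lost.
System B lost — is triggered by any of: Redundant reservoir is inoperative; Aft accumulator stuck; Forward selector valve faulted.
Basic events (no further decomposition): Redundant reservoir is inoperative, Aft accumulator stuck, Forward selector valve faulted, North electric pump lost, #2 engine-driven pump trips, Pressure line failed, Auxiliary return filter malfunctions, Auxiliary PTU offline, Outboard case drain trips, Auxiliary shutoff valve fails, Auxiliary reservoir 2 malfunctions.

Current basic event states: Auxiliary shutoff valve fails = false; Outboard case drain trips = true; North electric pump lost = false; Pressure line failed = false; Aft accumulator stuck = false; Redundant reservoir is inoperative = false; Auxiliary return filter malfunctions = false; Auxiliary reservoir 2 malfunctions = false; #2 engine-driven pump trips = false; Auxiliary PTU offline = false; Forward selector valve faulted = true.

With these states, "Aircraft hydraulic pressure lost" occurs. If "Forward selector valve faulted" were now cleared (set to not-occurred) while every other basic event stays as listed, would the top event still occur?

No

Counterfactual: set "Forward selector valve faulted" to not occurred.
System B lost [OR]: Redundant reservoir is inoperative=not, Aft accumulator stuck=not, Forward selector valve faulted=not → no input occurs → does not occur.
PTU path unavailable [OR]: System B lost=not, North electric pump lost=not → no input occurs → does not occur.
Left circuit unavailable [OR]: #2 engine-driven pump trips=not, Pressure line failed=not, Auxiliary return filter malfunctions=not → no input occurs → does not occur.
Standby system inoperative [AND]: Left circuit unavailable=not, Auxiliary PTU offline=not, Outboard case drain trips=occurs → not all inputs occur → does not occur.
System A inoperative [AND]: Auxiliary shutoff valve fails=not, Auxiliary reservoir 2 malfunctions=not → not all inputs occur → does not occur.
Aircraft hydraulic pressure lost [OR]: PTU path unavailable=not, Standby system inoperative=not, System A inoperative=not → no input occurs → does not occur.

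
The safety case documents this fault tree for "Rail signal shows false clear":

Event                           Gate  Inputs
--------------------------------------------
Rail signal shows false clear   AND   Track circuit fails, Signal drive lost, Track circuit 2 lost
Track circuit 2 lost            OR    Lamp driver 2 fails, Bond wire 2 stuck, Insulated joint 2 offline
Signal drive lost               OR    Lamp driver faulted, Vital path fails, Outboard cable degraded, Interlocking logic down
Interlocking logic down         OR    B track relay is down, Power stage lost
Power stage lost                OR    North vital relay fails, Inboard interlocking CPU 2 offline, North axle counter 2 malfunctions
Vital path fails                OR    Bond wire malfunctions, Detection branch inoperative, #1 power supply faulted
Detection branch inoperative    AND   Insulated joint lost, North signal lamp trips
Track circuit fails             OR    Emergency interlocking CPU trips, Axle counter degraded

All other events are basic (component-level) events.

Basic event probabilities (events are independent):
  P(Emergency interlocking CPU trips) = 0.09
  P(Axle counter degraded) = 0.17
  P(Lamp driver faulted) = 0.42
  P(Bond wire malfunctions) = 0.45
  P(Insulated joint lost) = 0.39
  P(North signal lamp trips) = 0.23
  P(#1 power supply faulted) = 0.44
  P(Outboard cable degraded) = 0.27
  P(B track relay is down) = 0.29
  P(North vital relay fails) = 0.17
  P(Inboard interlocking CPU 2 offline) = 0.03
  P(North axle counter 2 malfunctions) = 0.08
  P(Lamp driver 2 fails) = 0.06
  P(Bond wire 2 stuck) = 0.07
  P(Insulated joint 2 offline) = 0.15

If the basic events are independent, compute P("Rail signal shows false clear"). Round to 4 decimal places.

P(Track circuit fails) [OR] = 1 − (1−0.09) × (1−0.17) = 0.244700
P(Detection branch inoperative) [AND] = 0.39 × 0.23 = 0.089700
P(Vital path fails) [OR] = 1 − (1−0.45) × (1−0.089700) × (1−0.44) = 0.719628
P(Power stage lost) [OR] = 1 − (1−0.17) × (1−0.03) × (1−0.08) = 0.259308
P(Interlocking logic down) [OR] = 1 − (1−0.29) × (1−0.259308) = 0.474109
P(Signal drive lost) [OR] = 1 − (1−0.42) × (1−0.719628) × (1−0.27) × (1−0.474109) = 0.937572
P(Track circuit 2 lost) [OR] = 1 − (1−0.06) × (1−0.07) × (1−0.15) = 0.256930
P(Rail signal shows false clear) [AND] = 0.244700 × 0.937572 × 0.256930 = 0.058946
Rounded to 4 decimal places: P(Rail signal shows false clear) ≈ 0.0589.

0.0589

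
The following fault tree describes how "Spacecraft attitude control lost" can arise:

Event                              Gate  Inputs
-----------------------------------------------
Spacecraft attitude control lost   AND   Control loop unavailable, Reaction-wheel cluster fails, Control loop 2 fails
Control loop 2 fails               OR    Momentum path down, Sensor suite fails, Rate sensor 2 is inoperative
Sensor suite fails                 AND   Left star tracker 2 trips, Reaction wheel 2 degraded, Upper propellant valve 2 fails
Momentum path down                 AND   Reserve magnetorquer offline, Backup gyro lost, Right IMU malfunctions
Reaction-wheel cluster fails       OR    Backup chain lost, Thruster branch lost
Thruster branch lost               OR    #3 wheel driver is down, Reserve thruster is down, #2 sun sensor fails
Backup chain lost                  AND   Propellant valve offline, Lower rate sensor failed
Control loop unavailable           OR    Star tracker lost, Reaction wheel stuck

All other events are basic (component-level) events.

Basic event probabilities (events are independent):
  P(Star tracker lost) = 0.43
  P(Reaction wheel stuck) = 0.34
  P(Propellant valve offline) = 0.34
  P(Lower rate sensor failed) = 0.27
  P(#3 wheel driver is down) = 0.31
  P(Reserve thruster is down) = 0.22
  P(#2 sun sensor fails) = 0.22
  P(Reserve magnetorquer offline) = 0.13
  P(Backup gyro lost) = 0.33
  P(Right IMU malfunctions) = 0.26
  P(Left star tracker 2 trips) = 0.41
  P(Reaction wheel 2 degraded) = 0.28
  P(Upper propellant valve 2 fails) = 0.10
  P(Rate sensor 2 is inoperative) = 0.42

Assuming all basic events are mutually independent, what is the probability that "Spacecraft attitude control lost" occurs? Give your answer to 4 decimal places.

P(Control loop unavailable) [OR] = 1 − (1−0.43) × (1−0.34) = 0.623800
P(Backup chain lost) [AND] = 0.34 × 0.27 = 0.091800
P(Thruster branch lost) [OR] = 1 − (1−0.31) × (1−0.22) × (1−0.22) = 0.580204
P(Reaction-wheel cluster fails) [OR] = 1 − (1−0.091800) × (1−0.580204) = 0.618741
P(Momentum path down) [AND] = 0.13 × 0.33 × 0.26 = 0.011154
P(Sensor suite fails) [AND] = 0.41 × 0.28 × 0.10 = 0.011480
P(Control loop 2 fails) [OR] = 1 − (1−0.011154) × (1−0.011480) × (1−0.42) = 0.433053
P(Spacecraft attitude control lost) [AND] = 0.623800 × 0.618741 × 0.433053 = 0.167146
Rounded to 4 decimal places: P(Spacecraft attitude control lost) ≈ 0.1671.

0.1671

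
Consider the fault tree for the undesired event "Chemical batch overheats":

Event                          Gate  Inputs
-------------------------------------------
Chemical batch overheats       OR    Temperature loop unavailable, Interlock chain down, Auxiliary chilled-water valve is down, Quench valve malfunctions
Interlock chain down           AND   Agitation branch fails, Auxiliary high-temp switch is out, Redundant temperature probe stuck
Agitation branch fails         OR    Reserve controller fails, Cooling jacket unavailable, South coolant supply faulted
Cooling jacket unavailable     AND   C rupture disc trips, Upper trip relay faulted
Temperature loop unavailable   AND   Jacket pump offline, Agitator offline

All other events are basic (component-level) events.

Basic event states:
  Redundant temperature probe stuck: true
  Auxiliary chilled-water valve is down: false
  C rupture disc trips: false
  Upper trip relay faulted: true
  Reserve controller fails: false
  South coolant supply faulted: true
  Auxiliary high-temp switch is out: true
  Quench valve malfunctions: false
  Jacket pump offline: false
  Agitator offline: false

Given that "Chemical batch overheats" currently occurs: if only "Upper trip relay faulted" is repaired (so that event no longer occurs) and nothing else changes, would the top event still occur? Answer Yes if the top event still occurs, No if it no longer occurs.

Yes

Counterfactual: set "Upper trip relay faulted" to not occurred.
Temperature loop unavailable [AND]: Jacket pump offline=not, Agitator offline=not → not all inputs occur → does not occur.
Cooling jacket unavailable [AND]: C rupture disc trips=not, Upper trip relay faulted=not → not all inputs occur → does not occur.
Agitation branch fails [OR]: Reserve controller fails=not, Cooling jacket unavailable=not, South coolant supply faulted=occurs → at least one input occurs → occurs.
Interlock chain down [AND]: Agitation branch fails=occurs, Auxiliary high-temp switch is out=occurs, Redundant temperature probe stuck=occurs → all inputs occur → occurs.
Chemical batch overheats [OR]: Temperature loop unavailable=not, Interlock chain down=occurs, Auxiliary chilled-water valve is down=not, Quench valve malfunctions=not → at least one input occurs → occurs.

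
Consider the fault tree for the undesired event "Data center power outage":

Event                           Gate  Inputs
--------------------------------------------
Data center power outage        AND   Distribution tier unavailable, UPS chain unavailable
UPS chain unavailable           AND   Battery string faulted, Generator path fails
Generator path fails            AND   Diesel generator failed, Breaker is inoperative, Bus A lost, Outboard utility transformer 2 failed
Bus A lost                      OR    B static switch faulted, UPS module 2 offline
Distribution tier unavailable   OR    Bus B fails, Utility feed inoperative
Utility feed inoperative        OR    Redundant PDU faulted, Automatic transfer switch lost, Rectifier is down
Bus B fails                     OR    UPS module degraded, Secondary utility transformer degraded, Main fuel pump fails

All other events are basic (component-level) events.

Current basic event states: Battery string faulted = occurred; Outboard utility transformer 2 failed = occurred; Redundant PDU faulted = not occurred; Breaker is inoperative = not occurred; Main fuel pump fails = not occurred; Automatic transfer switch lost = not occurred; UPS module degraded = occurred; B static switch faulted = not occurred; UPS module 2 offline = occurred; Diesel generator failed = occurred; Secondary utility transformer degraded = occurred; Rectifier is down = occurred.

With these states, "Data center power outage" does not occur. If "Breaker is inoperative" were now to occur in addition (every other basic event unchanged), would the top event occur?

Counterfactual: set "Breaker is inoperative" to occurred.
Bus B fails [OR]: UPS module degraded=occurs, Secondary utility transformer degraded=occurs, Main fuel pump fails=not → at least one input occurs → occurs.
Utility feed inoperative [OR]: Redundant PDU faulted=not, Automatic transfer switch lost=not, Rectifier is down=occurs → at least one input occurs → occurs.
Distribution tier unavailable [OR]: Bus B fails=occurs, Utility feed inoperative=occurs → at least one input occurs → occurs.
Bus A lost [OR]: B static switch faulted=not, UPS module 2 offline=occurs → at least one input occurs → occurs.
Generator path fails [AND]: Diesel generator failed=occurs, Breaker is inoperative=occurs, Bus A lost=occurs, Outboard utility transformer 2 failed=occurs → all inputs occur → occurs.
UPS chain unavailable [AND]: Battery string faulted=occurs, Generator path fails=occurs → all inputs occur → occurs.
Data center power outage [AND]: Distribution tier unavailable=occurs, UPS chain unavailable=occurs → all inputs occur → occurs.

Yes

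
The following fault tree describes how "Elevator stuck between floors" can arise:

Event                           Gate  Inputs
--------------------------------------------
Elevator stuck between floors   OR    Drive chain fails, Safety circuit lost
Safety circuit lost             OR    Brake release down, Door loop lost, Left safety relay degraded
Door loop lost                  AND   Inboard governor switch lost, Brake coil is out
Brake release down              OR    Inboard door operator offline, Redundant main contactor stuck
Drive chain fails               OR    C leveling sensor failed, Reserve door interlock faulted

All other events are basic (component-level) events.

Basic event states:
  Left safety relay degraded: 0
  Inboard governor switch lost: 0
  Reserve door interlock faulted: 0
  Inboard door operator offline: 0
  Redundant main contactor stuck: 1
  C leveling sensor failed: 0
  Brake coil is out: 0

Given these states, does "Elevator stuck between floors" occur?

Yes

Drive chain fails [OR]: C leveling sensor failed=not, Reserve door interlock faulted=not → no input occurs → does not occur.
Brake release down [OR]: Inboard door operator offline=not, Redundant main contactor stuck=occurs → at least one input occurs → occurs.
Door loop lost [AND]: Inboard governor switch lost=not, Brake coil is out=not → not all inputs occur → does not occur.
Safety circuit lost [OR]: Brake release down=occurs, Door loop lost=not, Left safety relay degraded=not → at least one input occurs → occurs.
Elevator stuck between floors [OR]: Drive chain fails=not, Safety circuit lost=occurs → at least one input occurs → occurs.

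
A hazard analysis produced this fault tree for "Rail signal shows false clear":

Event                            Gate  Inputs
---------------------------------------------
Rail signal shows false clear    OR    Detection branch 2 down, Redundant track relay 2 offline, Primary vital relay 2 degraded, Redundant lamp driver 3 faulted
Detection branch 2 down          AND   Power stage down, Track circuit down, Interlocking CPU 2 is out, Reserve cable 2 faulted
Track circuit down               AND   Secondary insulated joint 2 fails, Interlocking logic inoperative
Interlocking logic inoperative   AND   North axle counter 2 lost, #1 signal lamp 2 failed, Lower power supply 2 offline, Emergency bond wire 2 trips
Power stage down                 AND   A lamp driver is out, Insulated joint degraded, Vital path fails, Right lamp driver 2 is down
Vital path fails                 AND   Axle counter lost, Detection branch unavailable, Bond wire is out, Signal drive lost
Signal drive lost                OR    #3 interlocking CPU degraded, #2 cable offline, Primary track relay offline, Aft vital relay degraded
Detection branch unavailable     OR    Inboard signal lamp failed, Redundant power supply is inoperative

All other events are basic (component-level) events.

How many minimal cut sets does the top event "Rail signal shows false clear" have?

11

Detection branch unavailable [OR]: union of children's cut sets → 2 cut set(s).
Signal drive lost [OR]: union of children's cut sets → 4 cut set(s).
Vital path fails [AND]: one cut set from each child combined → 1 × 2 × 1 × 4 = 8 cut set(s).
Power stage down [AND]: one cut set from each child combined → 1 × 1 × 8 × 1 = 8 cut set(s).
Interlocking logic inoperative [AND]: one cut set from each child combined → 1 × 1 × 1 × 1 = 1 cut set(s).
Track circuit down [AND]: one cut set from each child combined → 1 × 1 = 1 cut set(s).
Detection branch 2 down [AND]: one cut set from each child combined → 8 × 1 × 1 × 1 = 8 cut set(s).
Rail signal shows false clear [OR]: union of children's cut sets → 11 cut set(s).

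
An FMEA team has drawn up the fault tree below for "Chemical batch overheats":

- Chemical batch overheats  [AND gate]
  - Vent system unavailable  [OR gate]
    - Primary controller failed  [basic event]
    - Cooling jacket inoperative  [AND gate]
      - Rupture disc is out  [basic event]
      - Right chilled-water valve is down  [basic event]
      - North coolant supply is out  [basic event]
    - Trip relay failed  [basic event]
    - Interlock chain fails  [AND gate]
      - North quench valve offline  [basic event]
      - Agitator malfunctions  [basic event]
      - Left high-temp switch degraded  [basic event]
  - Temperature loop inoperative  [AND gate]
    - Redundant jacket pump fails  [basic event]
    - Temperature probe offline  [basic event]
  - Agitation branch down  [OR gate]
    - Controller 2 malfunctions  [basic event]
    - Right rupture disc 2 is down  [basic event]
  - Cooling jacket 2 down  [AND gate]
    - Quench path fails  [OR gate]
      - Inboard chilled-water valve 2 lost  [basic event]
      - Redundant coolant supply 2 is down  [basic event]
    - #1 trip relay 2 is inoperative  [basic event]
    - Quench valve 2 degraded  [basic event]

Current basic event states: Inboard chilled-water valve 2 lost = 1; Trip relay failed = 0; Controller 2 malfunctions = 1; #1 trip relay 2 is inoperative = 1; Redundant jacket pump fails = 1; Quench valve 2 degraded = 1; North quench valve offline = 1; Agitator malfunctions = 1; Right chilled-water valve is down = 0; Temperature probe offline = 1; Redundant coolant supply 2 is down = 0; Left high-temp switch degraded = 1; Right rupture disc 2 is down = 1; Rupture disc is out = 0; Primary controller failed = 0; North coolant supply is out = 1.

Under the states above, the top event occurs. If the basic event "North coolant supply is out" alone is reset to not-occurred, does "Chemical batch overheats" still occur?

Yes

Counterfactual: set "North coolant supply is out" to not occurred.
Cooling jacket inoperative [AND]: Rupture disc is out=not, Right chilled-water valve is down=not, North coolant supply is out=not → not all inputs occur → does not occur.
Interlock chain fails [AND]: North quench valve offline=occurs, Agitator malfunctions=occurs, Left high-temp switch degraded=occurs → all inputs occur → occurs.
Vent system unavailable [OR]: Primary controller failed=not, Cooling jacket inoperative=not, Trip relay failed=not, Interlock chain fails=occurs → at least one input occurs → occurs.
Temperature loop inoperative [AND]: Redundant jacket pump fails=occurs, Temperature probe offline=occurs → all inputs occur → occurs.
Agitation branch down [OR]: Controller 2 malfunctions=occurs, Right rupture disc 2 is down=occurs → at least one input occurs → occurs.
Quench path fails [OR]: Inboard chilled-water valve 2 lost=occurs, Redundant coolant supply 2 is down=not → at least one input occurs → occurs.
Cooling jacket 2 down [AND]: Quench path fails=occurs, #1 trip relay 2 is inoperative=occurs, Quench valve 2 degraded=occurs → all inputs occur → occurs.
Chemical batch overheats [AND]: Vent system unavailable=occurs, Temperature loop inoperative=occurs, Agitation branch down=occurs, Cooling jacket 2 down=occurs → all inputs occur → occurs.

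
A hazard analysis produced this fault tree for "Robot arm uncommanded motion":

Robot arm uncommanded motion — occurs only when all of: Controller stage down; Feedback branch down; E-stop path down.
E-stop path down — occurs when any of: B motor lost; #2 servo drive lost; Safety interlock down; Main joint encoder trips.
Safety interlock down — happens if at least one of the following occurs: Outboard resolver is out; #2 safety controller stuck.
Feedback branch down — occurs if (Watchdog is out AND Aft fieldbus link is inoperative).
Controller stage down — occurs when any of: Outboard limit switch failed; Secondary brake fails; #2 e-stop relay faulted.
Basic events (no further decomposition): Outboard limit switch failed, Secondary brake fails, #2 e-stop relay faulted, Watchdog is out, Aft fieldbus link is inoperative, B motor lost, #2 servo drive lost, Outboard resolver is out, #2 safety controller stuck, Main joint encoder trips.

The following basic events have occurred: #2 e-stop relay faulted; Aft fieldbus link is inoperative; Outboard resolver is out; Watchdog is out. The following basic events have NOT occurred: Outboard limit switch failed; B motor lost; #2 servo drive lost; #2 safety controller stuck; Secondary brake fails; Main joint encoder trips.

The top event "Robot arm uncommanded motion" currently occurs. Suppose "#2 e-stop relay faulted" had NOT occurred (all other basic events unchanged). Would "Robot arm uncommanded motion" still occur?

No

Counterfactual: set "#2 e-stop relay faulted" to not occurred.
Controller stage down [OR]: Outboard limit switch failed=not, Secondary brake fails=not, #2 e-stop relay faulted=not → no input occurs → does not occur.
Feedback branch down [AND]: Watchdog is out=occurs, Aft fieldbus link is inoperative=occurs → all inputs occur → occurs.
Safety interlock down [OR]: Outboard resolver is out=occurs, #2 safety controller stuck=not → at least one input occurs → occurs.
E-stop path down [OR]: B motor lost=not, #2 servo drive lost=not, Safety interlock down=occurs, Main joint encoder trips=not → at least one input occurs → occurs.
Robot arm uncommanded motion [AND]: Controller stage down=not, Feedback branch down=occurs, E-stop path down=occurs → not all inputs occur → does not occur.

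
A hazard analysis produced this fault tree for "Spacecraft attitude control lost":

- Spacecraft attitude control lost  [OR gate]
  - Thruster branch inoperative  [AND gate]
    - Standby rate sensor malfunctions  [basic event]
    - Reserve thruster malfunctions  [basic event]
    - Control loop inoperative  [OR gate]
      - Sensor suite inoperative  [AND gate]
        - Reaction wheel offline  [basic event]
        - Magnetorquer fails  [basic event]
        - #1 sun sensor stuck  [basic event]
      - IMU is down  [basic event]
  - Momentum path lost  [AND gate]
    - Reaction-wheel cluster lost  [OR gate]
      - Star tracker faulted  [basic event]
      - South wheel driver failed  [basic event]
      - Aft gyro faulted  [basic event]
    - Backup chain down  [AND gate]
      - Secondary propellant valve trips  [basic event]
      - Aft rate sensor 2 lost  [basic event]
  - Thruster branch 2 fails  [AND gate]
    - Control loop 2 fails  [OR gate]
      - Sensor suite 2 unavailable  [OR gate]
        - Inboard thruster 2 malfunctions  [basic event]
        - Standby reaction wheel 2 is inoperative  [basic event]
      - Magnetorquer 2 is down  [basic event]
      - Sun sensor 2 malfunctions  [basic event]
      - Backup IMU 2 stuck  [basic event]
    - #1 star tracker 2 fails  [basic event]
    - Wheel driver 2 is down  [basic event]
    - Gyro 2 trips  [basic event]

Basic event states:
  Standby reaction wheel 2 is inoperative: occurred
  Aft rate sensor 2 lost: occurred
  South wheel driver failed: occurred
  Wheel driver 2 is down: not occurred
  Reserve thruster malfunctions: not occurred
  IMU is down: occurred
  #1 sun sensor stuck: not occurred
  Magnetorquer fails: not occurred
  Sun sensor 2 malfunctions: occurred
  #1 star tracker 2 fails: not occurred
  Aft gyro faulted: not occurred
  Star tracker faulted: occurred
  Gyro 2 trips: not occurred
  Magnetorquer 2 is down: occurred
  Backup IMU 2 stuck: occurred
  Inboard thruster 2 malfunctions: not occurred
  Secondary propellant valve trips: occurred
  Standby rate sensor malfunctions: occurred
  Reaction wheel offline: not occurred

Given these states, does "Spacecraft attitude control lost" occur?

Yes

Sensor suite inoperative [AND]: Reaction wheel offline=not, Magnetorquer fails=not, #1 sun sensor stuck=not → not all inputs occur → does not occur.
Control loop inoperative [OR]: Sensor suite inoperative=not, IMU is down=occurs → at least one input occurs → occurs.
Thruster branch inoperative [AND]: Standby rate sensor malfunctions=occurs, Reserve thruster malfunctions=not, Control loop inoperative=occurs → not all inputs occur → does not occur.
Reaction-wheel cluster lost [OR]: Star tracker faulted=occurs, South wheel driver failed=occurs, Aft gyro faulted=not → at least one input occurs → occurs.
Backup chain down [AND]: Secondary propellant valve trips=occurs, Aft rate sensor 2 lost=occurs → all inputs occur → occurs.
Momentum path lost [AND]: Reaction-wheel cluster lost=occurs, Backup chain down=occurs → all inputs occur → occurs.
Sensor suite 2 unavailable [OR]: Inboard thruster 2 malfunctions=not, Standby reaction wheel 2 is inoperative=occurs → at least one input occurs → occurs.
Control loop 2 fails [OR]: Sensor suite 2 unavailable=occurs, Magnetorquer 2 is down=occurs, Sun sensor 2 malfunctions=occurs, Backup IMU 2 stuck=occurs → at least one input occurs → occurs.
Thruster branch 2 fails [AND]: Control loop 2 fails=occurs, #1 star tracker 2 fails=not, Wheel driver 2 is down=not, Gyro 2 trips=not → not all inputs occur → does not occur.
Spacecraft attitude control lost [OR]: Thruster branch inoperative=not, Momentum path lost=occurs, Thruster branch 2 fails=not → at least one input occurs → occurs.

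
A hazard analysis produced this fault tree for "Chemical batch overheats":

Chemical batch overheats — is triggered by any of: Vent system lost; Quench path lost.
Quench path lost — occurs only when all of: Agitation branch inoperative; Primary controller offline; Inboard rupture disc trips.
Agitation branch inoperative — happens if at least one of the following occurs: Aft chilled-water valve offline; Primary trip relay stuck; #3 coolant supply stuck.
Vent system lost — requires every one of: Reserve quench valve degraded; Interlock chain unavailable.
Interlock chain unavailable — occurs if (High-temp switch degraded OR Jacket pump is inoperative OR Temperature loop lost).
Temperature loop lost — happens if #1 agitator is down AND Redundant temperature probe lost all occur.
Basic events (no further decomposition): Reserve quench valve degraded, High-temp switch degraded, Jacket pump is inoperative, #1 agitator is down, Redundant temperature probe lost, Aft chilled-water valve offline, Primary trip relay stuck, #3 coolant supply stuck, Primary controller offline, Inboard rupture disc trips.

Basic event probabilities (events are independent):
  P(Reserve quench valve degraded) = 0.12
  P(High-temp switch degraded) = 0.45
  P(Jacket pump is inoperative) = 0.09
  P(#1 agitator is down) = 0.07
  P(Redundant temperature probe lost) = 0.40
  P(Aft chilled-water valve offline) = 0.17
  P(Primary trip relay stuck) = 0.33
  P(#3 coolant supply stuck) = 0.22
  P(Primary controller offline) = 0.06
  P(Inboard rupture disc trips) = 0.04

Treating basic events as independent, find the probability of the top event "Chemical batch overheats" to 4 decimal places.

0.0629

P(Temperature loop lost) [AND] = 0.07 × 0.40 = 0.028000
P(Interlock chain unavailable) [OR] = 1 − (1−0.45) × (1−0.09) × (1−0.028000) = 0.513514
P(Vent system lost) [AND] = 0.12 × 0.513514 = 0.061622
P(Agitation branch inoperative) [OR] = 1 − (1−0.17) × (1−0.33) × (1−0.22) = 0.566242
P(Quench path lost) [AND] = 0.566242 × 0.06 × 0.04 = 0.001359
P(Chemical batch overheats) [OR] = 1 − (1−0.061622) × (1−0.001359) = 0.062897
Rounded to 4 decimal places: P(Chemical batch overheats) ≈ 0.0629.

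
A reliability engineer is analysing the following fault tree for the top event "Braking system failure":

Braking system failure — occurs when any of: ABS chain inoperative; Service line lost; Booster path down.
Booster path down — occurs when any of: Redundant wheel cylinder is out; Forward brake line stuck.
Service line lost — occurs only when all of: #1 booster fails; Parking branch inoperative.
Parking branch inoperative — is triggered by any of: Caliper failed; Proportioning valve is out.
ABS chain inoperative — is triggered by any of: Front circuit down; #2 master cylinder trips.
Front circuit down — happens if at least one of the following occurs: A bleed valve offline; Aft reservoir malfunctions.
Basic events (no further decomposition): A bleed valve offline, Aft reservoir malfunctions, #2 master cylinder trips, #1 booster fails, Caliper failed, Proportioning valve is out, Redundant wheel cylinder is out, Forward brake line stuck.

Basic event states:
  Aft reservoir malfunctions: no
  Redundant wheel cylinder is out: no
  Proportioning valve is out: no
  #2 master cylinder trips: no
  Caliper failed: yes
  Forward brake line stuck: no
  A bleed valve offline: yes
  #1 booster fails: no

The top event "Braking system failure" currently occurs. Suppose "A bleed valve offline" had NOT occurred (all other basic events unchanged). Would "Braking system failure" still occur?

No

Counterfactual: set "A bleed valve offline" to not occurred.
Front circuit down [OR]: A bleed valve offline=not, Aft reservoir malfunctions=not → no input occurs → does not occur.
ABS chain inoperative [OR]: Front circuit down=not, #2 master cylinder trips=not → no input occurs → does not occur.
Parking branch inoperative [OR]: Caliper failed=occurs, Proportioning valve is out=not → at least one input occurs → occurs.
Service line lost [AND]: #1 booster fails=not, Parking branch inoperative=occurs → not all inputs occur → does not occur.
Booster path down [OR]: Redundant wheel cylinder is out=not, Forward brake line stuck=not → no input occurs → does not occur.
Braking system failure [OR]: ABS chain inoperative=not, Service line lost=not, Booster path down=not → no input occurs → does not occur.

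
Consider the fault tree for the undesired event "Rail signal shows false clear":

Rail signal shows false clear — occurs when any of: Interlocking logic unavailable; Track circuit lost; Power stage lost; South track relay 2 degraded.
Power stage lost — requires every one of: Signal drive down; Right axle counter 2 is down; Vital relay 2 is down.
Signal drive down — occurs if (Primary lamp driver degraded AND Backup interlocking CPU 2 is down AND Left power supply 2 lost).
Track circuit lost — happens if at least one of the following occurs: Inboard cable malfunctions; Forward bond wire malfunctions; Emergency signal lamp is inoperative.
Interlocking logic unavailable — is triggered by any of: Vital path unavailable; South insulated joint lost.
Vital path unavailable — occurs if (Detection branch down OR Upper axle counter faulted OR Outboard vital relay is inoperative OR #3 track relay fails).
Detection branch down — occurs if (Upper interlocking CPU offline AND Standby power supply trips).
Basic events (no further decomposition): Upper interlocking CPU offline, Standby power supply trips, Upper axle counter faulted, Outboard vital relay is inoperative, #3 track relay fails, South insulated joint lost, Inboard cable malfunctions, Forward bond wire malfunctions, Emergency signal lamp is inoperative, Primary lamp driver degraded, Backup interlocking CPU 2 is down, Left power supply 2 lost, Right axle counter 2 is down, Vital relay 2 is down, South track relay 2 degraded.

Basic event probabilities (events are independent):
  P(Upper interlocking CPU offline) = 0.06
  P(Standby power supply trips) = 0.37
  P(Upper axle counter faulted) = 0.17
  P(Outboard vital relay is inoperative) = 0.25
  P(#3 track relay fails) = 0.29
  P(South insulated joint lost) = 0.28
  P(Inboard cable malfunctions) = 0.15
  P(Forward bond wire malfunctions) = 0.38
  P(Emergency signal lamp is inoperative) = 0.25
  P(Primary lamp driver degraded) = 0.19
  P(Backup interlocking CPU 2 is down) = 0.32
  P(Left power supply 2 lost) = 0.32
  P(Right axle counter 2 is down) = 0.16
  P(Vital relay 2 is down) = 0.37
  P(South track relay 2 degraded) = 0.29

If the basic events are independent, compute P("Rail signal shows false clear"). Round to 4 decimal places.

P(Detection branch down) [AND] = 0.06 × 0.37 = 0.022200
P(Vital path unavailable) [OR] = 1 − (1−0.022200) × (1−0.17) × (1−0.25) × (1−0.29) = 0.567837
P(Interlocking logic unavailable) [OR] = 1 − (1−0.567837) × (1−0.28) = 0.688843
P(Track circuit lost) [OR] = 1 − (1−0.15) × (1−0.38) × (1−0.25) = 0.604750
P(Signal drive down) [AND] = 0.19 × 0.32 × 0.32 = 0.019456
P(Power stage lost) [AND] = 0.019456 × 0.16 × 0.37 = 0.001152
P(Rail signal shows false clear) [OR] = 1 − (1−0.688843) × (1−0.604750) × (1−0.001152) × (1−0.29) = 0.912781
Rounded to 4 decimal places: P(Rail signal shows false clear) ≈ 0.9128.

0.9128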